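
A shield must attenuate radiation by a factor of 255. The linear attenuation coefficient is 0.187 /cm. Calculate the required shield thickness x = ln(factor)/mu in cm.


x = ln(factor) / mu
x = ln(255) / 0.187
x = 29.632 cm

29.632


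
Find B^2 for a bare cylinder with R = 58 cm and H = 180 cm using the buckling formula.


B^2 = (2.405/R)^2 + (pi/H)^2
B^2 = (2.405/58)^2 + (pi/180)^2
B^2 = 0.0020240 /cm^2

0.0020240


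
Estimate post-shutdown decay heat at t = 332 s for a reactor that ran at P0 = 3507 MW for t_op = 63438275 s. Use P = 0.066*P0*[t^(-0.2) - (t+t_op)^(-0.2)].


P/P0 = 0.066 * [t^(-0.2) - (t + t_op)^(-0.2)]
P/P0 = 0.066 * [332^(-0.2) - (332 + 63438275)^(-0.2)]
P/P0 = 0.066 * [0.3131644 - 0.02751245] = 0.01885303
P = 3507 * 0.01885303 = 66.118 MW

66.118


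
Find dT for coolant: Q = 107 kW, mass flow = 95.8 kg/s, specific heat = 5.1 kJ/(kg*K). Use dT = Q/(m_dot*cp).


dT = Q / (m_dot * cp)
dT = 107 / (95.8 * 5.1)
dT = 0.21900 C

0.21900


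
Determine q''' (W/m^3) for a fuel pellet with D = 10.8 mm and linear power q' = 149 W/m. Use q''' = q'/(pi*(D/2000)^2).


r = D / 2 / 1000 = 10.8 / 2 / 1000 = 0.0054 m
q''' = q' / (pi * r^2)
q''' = 149 / (pi * 0.0054^2)
q''' = 1.6265e+06 W/m^3

1.6265e+06


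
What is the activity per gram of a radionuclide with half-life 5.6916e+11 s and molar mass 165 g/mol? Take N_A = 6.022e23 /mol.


lambda = ln(2) / t_half = ln(2) / 5.6916e+11 = 1.217842e-12 /s
SA = lambda * N_A / M
SA = 1.217842e-12 * 6.022e23 / 165
SA = 4.4448e+09 Bq/g

4.4448e+09


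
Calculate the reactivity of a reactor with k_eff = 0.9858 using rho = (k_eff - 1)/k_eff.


rho = (k_eff - 1) / k_eff
rho = (0.9858 - 1) / 0.9858
rho = -0.014405

-0.014405


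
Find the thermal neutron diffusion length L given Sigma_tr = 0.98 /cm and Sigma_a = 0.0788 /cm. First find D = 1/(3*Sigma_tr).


D = 1 / (3 * Sigma_tr) = 1 / (3 * 0.98) = 0.3401361 cm
L = sqrt(D / Sigma_a)
L = sqrt(0.3401361 / 0.0788)
L = 2.0776 cm

2.0776


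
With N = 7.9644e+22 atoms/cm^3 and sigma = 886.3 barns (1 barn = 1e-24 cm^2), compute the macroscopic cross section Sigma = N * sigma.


Sigma = N * sigma_barns * 1e-24
Sigma = 7.9644e+22 * 886.3 * 1e-24
Sigma = 70.588 /cm

70.588


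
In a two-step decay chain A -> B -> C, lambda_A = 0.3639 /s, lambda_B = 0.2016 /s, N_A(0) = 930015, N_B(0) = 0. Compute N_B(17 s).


N_B(t) = lambda_A * N_A0 / (lambda_B - lambda_A) * [exp(-lambda_A*t) - exp(-lambda_B*t)]
exp(-0.3639*17) = 0.002057425; exp(-0.2016*17) = 0.03247775
N_B = 0.3639 * 930015 / (0.2016 - 0.3639) * (0.002057425 - 0.03247775)
N_B = 63433

63433


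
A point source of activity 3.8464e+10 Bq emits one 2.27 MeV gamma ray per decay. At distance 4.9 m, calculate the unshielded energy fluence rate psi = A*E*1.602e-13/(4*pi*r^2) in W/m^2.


psi = A * E * 1.602e-13 / (4*pi*r^2)
psi = 3.8464e+10 * 2.27 * 1.602e-13 / (4*pi*4.9^2)
psi = 4.6360e-05 W/m^2

4.6360e-05


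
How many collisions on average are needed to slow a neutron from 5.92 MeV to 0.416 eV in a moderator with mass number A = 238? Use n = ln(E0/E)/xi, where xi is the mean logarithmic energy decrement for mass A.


xi = 1 + (A-1)^2/(2A)*ln((A-1)/(A+1)) = 0.008379872 (for A = 238)
n = ln(E0/E) / xi
n = ln(5.92e6 / 0.416) / 0.008379872
n = ln(1.423077e+07) / 0.008379872 = 1965.5

1965.5


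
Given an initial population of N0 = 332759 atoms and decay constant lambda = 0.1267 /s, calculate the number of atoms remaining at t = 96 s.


N = N0 * exp(-lambda * t)
N = 332759 * exp(-0.1267 * 96)
N = 1.7367

1.7367


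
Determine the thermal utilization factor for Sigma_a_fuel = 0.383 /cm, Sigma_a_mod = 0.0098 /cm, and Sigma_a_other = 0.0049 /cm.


f = Sigma_a_fuel / (Sigma_a_fuel + Sigma_a_mod + Sigma_a_other)
f = 0.383 / (0.383 + 0.0098 + 0.0049)
f = 0.96304

0.96304


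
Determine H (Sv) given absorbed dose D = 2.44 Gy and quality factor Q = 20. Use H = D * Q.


H = D * Q
H = 2.44 * 20
H = 48.800 Sv

48.800


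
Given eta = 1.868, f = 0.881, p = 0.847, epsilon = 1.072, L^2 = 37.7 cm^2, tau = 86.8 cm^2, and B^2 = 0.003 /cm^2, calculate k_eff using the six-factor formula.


k_inf = eta*f*p*eps = 1.868*0.881*0.847*1.072 = 1.494277
P_TNL = 1/(1 + L^2*B^2) = 1/(1 + 37.7*0.003) = 0.8983919
P_FNL = exp(-B^2*tau) = exp(-0.003*86.8) = 0.7707432
k_eff = k_inf * P_TNL * P_FNL = 1.494277 * 0.8983919 * 0.7707432
k_eff = 1.0347

1.0347


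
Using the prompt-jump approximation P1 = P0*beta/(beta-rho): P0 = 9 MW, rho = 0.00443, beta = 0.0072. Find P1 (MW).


P1/P0 = beta / (beta - rho)
P1/P0 = 0.0072 / (0.0072 - 0.00443) = 2.599278
P1 = 9 * 2.599278 = 23.394 MW

23.394


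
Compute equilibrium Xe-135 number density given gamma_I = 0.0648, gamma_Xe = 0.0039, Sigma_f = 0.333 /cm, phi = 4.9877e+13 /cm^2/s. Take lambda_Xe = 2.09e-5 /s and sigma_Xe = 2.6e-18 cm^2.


Xe_eq = (gamma_I + gamma_Xe) * Sigma_f * phi / (lambda_Xe + sigma_Xe * phi)
Numerator = (0.0648 + 0.0039) * 0.333 * 4.9877e+13 = 1.141041e+12
Denominator = 2.09e-5 + 2.6e-18 * 4.9877e+13 = 1.505802e-04
Xe_eq = 1.141041e+12 / 1.505802e-04 = 7.5776e+15 /cm^3

7.5776e+15


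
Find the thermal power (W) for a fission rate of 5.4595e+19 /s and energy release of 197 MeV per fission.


P = fission_rate * E_MeV * 1.602e-13
P = 5.4595e+19 * 197 * 1.602e-13
P = 1.7230e+09 W

1.7230e+09


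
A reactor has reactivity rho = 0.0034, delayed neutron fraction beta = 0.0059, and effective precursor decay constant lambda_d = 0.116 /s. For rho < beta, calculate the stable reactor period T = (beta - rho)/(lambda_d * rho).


T = (beta - rho) / (lambda_d * rho)
T = (0.0059 - 0.0034) / (0.116 * 0.0034)
T = 6.3387 s

6.3387


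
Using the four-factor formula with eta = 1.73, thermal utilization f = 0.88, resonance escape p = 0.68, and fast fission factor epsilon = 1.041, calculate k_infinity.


k_inf = eta * f * p * epsilon
k_inf = 1.73 * 0.88 * 0.68 * 1.041
k_inf = 1.0777

1.0777


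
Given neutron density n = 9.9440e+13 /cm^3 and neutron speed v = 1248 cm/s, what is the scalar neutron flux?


phi = n * v
phi = 9.9440e+13 * 1248
phi = 1.2410e+17 /cm^2/s

1.2410e+17


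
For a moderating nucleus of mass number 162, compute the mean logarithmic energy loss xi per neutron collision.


xi = 1 + (A-1)^2/(2A) * ln((A-1)/(A+1))
xi = 1 + (162-1)^2/(2*162) * ln((162-1)/(162 +1))
xi = 0.012295

0.012295


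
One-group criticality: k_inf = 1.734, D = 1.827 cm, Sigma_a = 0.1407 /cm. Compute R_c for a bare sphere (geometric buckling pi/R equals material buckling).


L^2 = D / Sigma_a = 1.827 / 0.1407 = 12.98507 cm^2
B_m^2 = (k_inf - 1) / L^2 = (1.734 - 1) / 12.98507 = 0.05652646 /cm^2
For a bare sphere: B_g = pi/R, so R_c = pi / sqrt(B_m^2)
R_c = pi / sqrt(0.05652646) = 13.214 cm

13.214


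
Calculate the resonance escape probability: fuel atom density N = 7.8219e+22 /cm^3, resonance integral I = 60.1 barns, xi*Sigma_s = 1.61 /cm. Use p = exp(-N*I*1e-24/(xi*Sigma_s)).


p = exp(-N * I * 1e-24 / (xi*Sigma_s))
p = exp(-7.8219e+22 * 60.1 * 1e-24 / 1.61)
p = 0.053942

0.053942


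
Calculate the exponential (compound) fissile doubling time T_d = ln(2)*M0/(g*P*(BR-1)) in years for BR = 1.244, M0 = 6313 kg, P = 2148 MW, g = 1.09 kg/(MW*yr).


Breeding gain G = BR - 1 = 1.244 - 1 = 0.244
Fissile production rate = g * P * G = 1.09 * 2148 * 0.244 = 571.28208 kg/yr
T_d = ln(2) * M0 / (g * P * G)
T_d = ln(2) * 6313 / 571.28208 = 7.6597 yr

7.6597


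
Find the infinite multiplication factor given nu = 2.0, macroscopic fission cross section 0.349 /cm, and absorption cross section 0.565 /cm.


k_inf = nu * Sigma_f / Sigma_a
k_inf = 2.0 * 0.349 / 0.565
k_inf = 1.2354

1.2354


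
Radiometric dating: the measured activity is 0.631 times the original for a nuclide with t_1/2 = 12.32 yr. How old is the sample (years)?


lambda = ln(2) / t_half = ln(2) / 12.32 = 0.05626195 /yr
t = -ln(A/A0) / lambda
t = -ln(0.631) / 0.05626195
t = 8.1840 yr

8.1840


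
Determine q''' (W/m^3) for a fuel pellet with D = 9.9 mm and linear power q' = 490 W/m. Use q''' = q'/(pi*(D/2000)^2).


r = D / 2 / 1000 = 9.9 / 2 / 1000 = 0.00495 m
q''' = q' / (pi * r^2)
q''' = 490 / (pi * 0.00495^2)
q''' = 6.3655e+06 W/m^3

6.3655e+06


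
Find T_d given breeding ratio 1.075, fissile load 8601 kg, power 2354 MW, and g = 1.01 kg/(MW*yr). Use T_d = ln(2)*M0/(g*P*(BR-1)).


Breeding gain G = BR - 1 = 1.075 - 1 = 0.075
Fissile production rate = g * P * G = 1.01 * 2354 * 0.075 = 178.3155 kg/yr
T_d = ln(2) * M0 / (g * P * G)
T_d = ln(2) * 8601 / 178.3155 = 33.434 yr

33.434


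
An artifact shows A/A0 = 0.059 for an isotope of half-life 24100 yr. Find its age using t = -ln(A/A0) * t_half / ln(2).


lambda = ln(2) / t_half = ln(2) / 24100 = 2.876129e-05 /yr
t = -ln(A/A0) / lambda
t = -ln(0.059) / 2.876129e-05
t = 98404 yr

98404


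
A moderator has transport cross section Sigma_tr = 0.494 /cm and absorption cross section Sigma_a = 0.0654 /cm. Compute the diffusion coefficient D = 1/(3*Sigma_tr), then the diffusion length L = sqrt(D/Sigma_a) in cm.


D = 1 / (3 * Sigma_tr) = 1 / (3 * 0.494) = 0.6747638 cm
L = sqrt(D / Sigma_a)
L = sqrt(0.6747638 / 0.0654)
L = 3.2121 cm

3.2121


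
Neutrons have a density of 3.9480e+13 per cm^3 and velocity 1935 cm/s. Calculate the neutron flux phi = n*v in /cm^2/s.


phi = n * v
phi = 3.9480e+13 * 1935
phi = 7.6394e+16 /cm^2/s

7.6394e+16


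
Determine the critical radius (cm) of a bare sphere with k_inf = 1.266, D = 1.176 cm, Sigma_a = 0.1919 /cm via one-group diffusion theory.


L^2 = D / Sigma_a = 1.176 / 0.1919 = 6.128192 cm^2
B_m^2 = (k_inf - 1) / L^2 = (1.266 - 1) / 6.128192 = 0.04340595 /cm^2
For a bare sphere: B_g = pi/R, so R_c = pi / sqrt(B_m^2)
R_c = pi / sqrt(0.04340595) = 15.079 cm

15.079


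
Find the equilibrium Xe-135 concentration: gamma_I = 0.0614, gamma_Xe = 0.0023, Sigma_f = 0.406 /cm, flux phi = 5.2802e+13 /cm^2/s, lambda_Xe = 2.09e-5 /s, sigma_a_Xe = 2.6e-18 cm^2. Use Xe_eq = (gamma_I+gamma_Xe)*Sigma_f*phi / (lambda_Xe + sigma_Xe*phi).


Xe_eq = (gamma_I + gamma_Xe) * Sigma_f * phi / (lambda_Xe + sigma_Xe * phi)
Numerator = (0.0614 + 0.0023) * 0.406 * 5.2802e+13 = 1.365576e+12
Denominator = 2.09e-5 + 2.6e-18 * 5.2802e+13 = 1.581852e-04
Xe_eq = 1.365576e+12 / 1.581852e-04 = 8.6328e+15 /cm^3

8.6328e+15


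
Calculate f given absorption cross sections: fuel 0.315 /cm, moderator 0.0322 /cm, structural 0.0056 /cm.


f = Sigma_a_fuel / (Sigma_a_fuel + Sigma_a_mod + Sigma_a_other)
f = 0.315 / (0.315 + 0.0322 + 0.0056)
f = 0.89286

0.89286


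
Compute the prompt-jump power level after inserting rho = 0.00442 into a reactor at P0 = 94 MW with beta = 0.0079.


P1/P0 = beta / (beta - rho)
P1/P0 = 0.0079 / (0.0079 - 0.00442) = 2.270115
P1 = 94 * 2.270115 = 213.39 MW

213.39


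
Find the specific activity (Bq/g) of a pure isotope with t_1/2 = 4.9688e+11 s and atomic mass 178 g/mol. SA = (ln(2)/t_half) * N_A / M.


lambda = ln(2) / t_half = ln(2) / 4.9688e+11 = 1.394999e-12 /s
SA = lambda * N_A / M
SA = 1.394999e-12 * 6.022e23 / 178
SA = 4.7195e+09 Bq/g

4.7195e+09


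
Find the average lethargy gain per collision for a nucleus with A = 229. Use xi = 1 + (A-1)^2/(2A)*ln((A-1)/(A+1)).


xi = 1 + (A-1)^2/(2A) * ln((A-1)/(A+1))
xi = 1 + (229-1)^2/(2*229) * ln((229-1)/(229 +1))
xi = 0.0087083

0.0087083


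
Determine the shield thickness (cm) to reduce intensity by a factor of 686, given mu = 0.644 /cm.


x = ln(factor) / mu
x = ln(686) / 0.644
x = 10.141 cm

10.141


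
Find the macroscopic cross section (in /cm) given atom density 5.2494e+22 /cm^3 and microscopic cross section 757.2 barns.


Sigma = N * sigma_barns * 1e-24
Sigma = 5.2494e+22 * 757.2 * 1e-24
Sigma = 39.748 /cm

39.748


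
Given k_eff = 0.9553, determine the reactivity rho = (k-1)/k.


rho = (k_eff - 1) / k_eff
rho = (0.9553 - 1) / 0.9553
rho = -0.046792

-0.046792


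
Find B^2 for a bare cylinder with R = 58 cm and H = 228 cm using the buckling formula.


B^2 = (2.405/R)^2 + (pi/H)^2
B^2 = (2.405/58)^2 + (pi/228)^2
B^2 = 0.0019092 /cm^2

0.0019092


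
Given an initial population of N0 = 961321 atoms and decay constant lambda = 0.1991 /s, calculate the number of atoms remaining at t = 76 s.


N = N0 * exp(-lambda * t)
N = 961321 * exp(-0.1991 * 76)
N = 0.25781

0.25781


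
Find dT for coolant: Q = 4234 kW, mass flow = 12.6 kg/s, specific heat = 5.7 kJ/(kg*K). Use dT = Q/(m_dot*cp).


dT = Q / (m_dot * cp)
dT = 4234 / (12.6 * 5.7)
dT = 58.953 C

58.953


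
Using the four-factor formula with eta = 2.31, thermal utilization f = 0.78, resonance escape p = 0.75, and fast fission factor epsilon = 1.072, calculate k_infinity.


k_inf = eta * f * p * epsilon
k_inf = 2.31 * 0.78 * 0.75 * 1.072
k_inf = 1.4486

1.4486


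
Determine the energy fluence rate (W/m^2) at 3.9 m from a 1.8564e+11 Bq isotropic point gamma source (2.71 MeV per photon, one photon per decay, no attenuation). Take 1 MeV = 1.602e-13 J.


psi = A * E * 1.602e-13 / (4*pi*r^2)
psi = 1.8564e+11 * 2.71 * 1.602e-13 / (4*pi*3.9^2)
psi = 4.2166e-04 W/m^2

4.2166e-04


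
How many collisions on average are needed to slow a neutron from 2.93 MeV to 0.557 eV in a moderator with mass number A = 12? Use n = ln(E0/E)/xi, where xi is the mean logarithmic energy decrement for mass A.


xi = 1 + (A-1)^2/(2A)*ln((A-1)/(A+1)) = 0.1577690 (for A = 12)
n = ln(E0/E) / xi
n = ln(2.93e6 / 0.557) / 0.1577690
n = ln(5.260323e+06) / 0.1577690 = 98.091

98.091


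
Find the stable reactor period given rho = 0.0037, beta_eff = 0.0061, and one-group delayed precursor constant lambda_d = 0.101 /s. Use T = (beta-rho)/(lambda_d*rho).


T = (beta - rho) / (lambda_d * rho)
T = (0.0061 - 0.0037) / (0.101 * 0.0037)
T = 6.4223 s

6.4223


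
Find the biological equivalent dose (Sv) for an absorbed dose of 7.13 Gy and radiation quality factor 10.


H = D * Q
H = 7.13 * 10
H = 71.300 Sv

71.300


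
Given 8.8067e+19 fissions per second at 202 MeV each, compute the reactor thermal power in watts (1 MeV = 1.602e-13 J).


P = fission_rate * E_MeV * 1.602e-13
P = 8.8067e+19 * 202 * 1.602e-13
P = 2.8499e+09 W

2.8499e+09


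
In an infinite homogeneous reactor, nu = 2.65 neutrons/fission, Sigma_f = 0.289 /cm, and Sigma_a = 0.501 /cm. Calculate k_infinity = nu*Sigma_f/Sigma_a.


k_inf = nu * Sigma_f / Sigma_a
k_inf = 2.65 * 0.289 / 0.501
k_inf = 1.5286

1.5286


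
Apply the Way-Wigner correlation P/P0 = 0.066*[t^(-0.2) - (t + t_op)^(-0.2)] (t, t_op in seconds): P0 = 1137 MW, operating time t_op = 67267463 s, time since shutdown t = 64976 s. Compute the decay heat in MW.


P/P0 = 0.066 * [t^(-0.2) - (t + t_op)^(-0.2)]
P/P0 = 0.066 * [64976^(-0.2) - (64976 + 67267463)^(-0.2)]
P/P0 = 0.066 * [0.1090057 - 0.02718661] = 0.005400060
P = 1137 * 0.005400060 = 6.1399 MW

6.1399


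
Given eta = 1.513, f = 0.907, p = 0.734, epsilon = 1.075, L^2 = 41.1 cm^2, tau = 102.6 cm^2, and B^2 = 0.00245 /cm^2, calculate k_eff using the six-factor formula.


k_inf = eta*f*p*eps = 1.513*0.907*0.734*1.075 = 1.082806
P_TNL = 1/(1 + L^2*B^2) = 1/(1 + 41.1*0.00245) = 0.9085169
P_FNL = exp(-B^2*tau) = exp(-0.00245*102.6) = 0.7777346
k_eff = k_inf * P_TNL * P_FNL = 1.082806 * 0.9085169 * 0.7777346
k_eff = 0.76509

0.76509


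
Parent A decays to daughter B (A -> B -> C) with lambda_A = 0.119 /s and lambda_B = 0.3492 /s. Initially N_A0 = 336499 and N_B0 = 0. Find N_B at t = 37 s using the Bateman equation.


N_B(t) = lambda_A * N_A0 / (lambda_B - lambda_A) * [exp(-lambda_A*t) - exp(-lambda_B*t)]
exp(-0.119*37) = 0.01224056; exp(-0.3492*37) = 2.447606e-06
N_B = 0.119 * 336499 / (0.3492 - 0.119) * (0.01224056 - 2.447606e-06)
N_B = 2128.8

2128.8


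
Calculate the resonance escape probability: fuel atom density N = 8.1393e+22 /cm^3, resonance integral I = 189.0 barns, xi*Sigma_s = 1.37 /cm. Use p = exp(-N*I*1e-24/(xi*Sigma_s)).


p = exp(-N * I * 1e-24 / (xi*Sigma_s))
p = exp(-8.1393e+22 * 189.0 * 1e-24 / 1.37)
p = 1.3288e-05

1.3288e-05


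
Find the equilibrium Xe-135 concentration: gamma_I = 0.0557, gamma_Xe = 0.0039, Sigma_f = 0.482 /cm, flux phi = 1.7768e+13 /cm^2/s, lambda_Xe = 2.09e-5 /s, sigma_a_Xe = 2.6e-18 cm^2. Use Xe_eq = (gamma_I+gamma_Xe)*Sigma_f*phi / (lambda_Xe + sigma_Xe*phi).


Xe_eq = (gamma_I + gamma_Xe) * Sigma_f * phi / (lambda_Xe + sigma_Xe * phi)
Numerator = (0.0557 + 0.0039) * 0.482 * 1.7768e+13 = 5.104249e+11
Denominator = 2.09e-5 + 2.6e-18 * 1.7768e+13 = 6.709680e-05
Xe_eq = 5.104249e+11 / 6.709680e-05 = 7.6073e+15 /cm^3

7.6073e+15


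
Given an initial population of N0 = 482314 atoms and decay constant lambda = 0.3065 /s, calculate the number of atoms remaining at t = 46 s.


N = N0 * exp(-lambda * t)
N = 482314 * exp(-0.3065 * 46)
N = 0.36326

0.36326


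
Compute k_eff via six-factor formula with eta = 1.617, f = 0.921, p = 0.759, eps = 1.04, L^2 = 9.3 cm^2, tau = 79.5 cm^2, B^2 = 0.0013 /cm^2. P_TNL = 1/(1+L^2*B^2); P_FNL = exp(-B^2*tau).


k_inf = eta*f*p*eps = 1.617*0.921*0.759*1.04 = 1.175560
P_TNL = 1/(1 + L^2*B^2) = 1/(1 + 9.3*0.0013) = 0.9880544
P_FNL = exp(-B^2*tau) = exp(-0.0013*79.5) = 0.9018113
k_eff = k_inf * P_TNL * P_FNL = 1.175560 * 0.9880544 * 0.9018113
k_eff = 1.0475

1.0475


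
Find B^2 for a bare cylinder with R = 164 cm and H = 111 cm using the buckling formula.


B^2 = (2.405/R)^2 + (pi/H)^2
B^2 = (2.405/164)^2 + (pi/111)^2
B^2 = 0.0010161 /cm^2

0.0010161


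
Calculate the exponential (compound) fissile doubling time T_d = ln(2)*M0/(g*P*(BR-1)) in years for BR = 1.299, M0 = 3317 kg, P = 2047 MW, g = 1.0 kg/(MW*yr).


Breeding gain G = BR - 1 = 1.299 - 1 = 0.299
Fissile production rate = g * P * G = 1.0 * 2047 * 0.299 = 612.053 kg/yr
T_d = ln(2) * M0 / (g * P * G)
T_d = ln(2) * 3317 / 612.053 = 3.7565 yr

3.7565


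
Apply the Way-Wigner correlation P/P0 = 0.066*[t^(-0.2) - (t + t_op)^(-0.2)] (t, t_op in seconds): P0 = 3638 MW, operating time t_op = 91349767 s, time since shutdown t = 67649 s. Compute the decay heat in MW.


P/P0 = 0.066 * [t^(-0.2) - (t + t_op)^(-0.2)]
P/P0 = 0.066 * [67649^(-0.2) - (67649 + 91349767)^(-0.2)]
P/P0 = 0.066 * [0.1081304 - 0.02557374] = 0.005448740
P = 3638 * 0.005448740 = 19.823 MW

19.823


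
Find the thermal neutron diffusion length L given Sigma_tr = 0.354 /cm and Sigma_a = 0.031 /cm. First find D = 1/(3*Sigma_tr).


D = 1 / (3 * Sigma_tr) = 1 / (3 * 0.354) = 0.9416196 cm
L = sqrt(D / Sigma_a)
L = sqrt(0.9416196 / 0.031)
L = 5.5113 cm

5.5113


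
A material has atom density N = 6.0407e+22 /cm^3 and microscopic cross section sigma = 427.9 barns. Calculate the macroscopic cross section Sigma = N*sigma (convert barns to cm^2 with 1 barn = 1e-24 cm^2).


Sigma = N * sigma_barns * 1e-24
Sigma = 6.0407e+22 * 427.9 * 1e-24
Sigma = 25.848 /cm

25.848


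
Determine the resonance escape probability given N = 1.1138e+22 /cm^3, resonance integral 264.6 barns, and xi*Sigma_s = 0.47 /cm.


p = exp(-N * I * 1e-24 / (xi*Sigma_s))
p = exp(-1.1138e+22 * 264.6 * 1e-24 / 0.47)
p = 0.0018914

0.0018914


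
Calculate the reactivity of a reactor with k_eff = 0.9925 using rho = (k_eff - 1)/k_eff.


rho = (k_eff - 1) / k_eff
rho = (0.9925 - 1) / 0.9925
rho = -0.0075567

-0.0075567


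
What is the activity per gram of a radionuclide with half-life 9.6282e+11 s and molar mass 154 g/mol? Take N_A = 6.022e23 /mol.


lambda = ln(2) / t_half = ln(2) / 9.6282e+11 = 7.199136e-13 /s
SA = lambda * N_A / M
SA = 7.199136e-13 * 6.022e23 / 154
SA = 2.8151e+09 Bq/g

2.8151e+09


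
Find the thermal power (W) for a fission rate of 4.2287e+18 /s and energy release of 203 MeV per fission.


P = fission_rate * E_MeV * 1.602e-13
P = 4.2287e+18 * 203 * 1.602e-13
P = 1.3752e+08 W

1.3752e+08


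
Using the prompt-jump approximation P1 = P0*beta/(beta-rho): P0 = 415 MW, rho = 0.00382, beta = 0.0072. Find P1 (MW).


P1/P0 = beta / (beta - rho)
P1/P0 = 0.0072 / (0.0072 - 0.00382) = 2.130178
P1 = 415 * 2.130178 = 884.02 MW

884.02


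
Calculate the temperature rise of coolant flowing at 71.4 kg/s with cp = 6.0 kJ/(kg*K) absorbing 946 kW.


dT = Q / (m_dot * cp)
dT = 946 / (71.4 * 6.0)
dT = 2.2082 C

2.2082


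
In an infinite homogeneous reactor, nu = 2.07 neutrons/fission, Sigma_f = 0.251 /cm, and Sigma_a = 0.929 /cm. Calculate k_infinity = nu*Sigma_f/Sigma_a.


k_inf = nu * Sigma_f / Sigma_a
k_inf = 2.07 * 0.251 / 0.929
k_inf = 0.55928

0.55928


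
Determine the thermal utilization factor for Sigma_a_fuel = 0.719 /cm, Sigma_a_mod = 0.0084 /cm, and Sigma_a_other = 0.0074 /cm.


f = Sigma_a_fuel / (Sigma_a_fuel + Sigma_a_mod + Sigma_a_other)
f = 0.719 / (0.719 + 0.0084 + 0.0074)
f = 0.97850

0.97850


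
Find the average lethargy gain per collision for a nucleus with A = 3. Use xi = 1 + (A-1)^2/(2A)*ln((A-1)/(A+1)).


xi = 1 + (A-1)^2/(2A) * ln((A-1)/(A+1))
xi = 1 + (3-1)^2/(2*3) * ln((3-1)/(3 +1))
xi = 0.53790

0.53790


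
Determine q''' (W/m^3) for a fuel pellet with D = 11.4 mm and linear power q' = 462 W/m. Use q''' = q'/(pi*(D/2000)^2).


r = D / 2 / 1000 = 11.4 / 2 / 1000 = 0.0057 m
q''' = q' / (pi * r^2)
q''' = 462 / (pi * 0.0057^2)
q''' = 4.5263e+06 W/m^3

4.5263e+06


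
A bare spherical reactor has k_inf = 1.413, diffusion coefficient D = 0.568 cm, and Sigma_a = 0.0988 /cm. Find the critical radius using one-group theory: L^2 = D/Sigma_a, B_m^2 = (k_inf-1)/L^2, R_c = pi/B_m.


L^2 = D / Sigma_a = 0.568 / 0.0988 = 5.748988 cm^2
B_m^2 = (k_inf - 1) / L^2 = (1.413 - 1) / 5.748988 = 0.07183873 /cm^2
For a bare sphere: B_g = pi/R, so R_c = pi / sqrt(B_m^2)
R_c = pi / sqrt(0.07183873) = 11.721 cm

11.721


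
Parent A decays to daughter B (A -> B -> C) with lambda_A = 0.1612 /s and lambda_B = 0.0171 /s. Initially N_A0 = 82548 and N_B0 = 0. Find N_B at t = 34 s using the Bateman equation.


N_B(t) = lambda_A * N_A0 / (lambda_B - lambda_A) * [exp(-lambda_A*t) - exp(-lambda_B*t)]
exp(-0.1612*34) = 0.004165996; exp(-0.0171*34) = 0.5591151
N_B = 0.1612 * 82548 / (0.0171 - 0.1612) * (0.004165996 - 0.5591151)
N_B = 51246

51246


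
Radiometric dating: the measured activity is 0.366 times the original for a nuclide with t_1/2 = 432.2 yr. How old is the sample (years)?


lambda = ln(2) / t_half = ln(2) / 432.2 = 0.001603765 /yr
t = -ln(A/A0) / lambda
t = -ln(0.366) / 0.001603765
t = 626.73 yr

626.73


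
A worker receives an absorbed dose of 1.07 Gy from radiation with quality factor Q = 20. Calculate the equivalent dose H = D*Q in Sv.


H = D * Q
H = 1.07 * 20
H = 21.400 Sv

21.400


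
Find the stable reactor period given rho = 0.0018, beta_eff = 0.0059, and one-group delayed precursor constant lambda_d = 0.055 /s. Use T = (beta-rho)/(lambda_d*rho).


T = (beta - rho) / (lambda_d * rho)
T = (0.0059 - 0.0018) / (0.055 * 0.0018)
T = 41.414 s

41.414


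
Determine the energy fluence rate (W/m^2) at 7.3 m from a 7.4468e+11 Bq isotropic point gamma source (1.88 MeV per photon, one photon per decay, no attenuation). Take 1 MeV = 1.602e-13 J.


psi = A * E * 1.602e-13 / (4*pi*r^2)
psi = 7.4468e+11 * 1.88 * 1.602e-13 / (4*pi*7.3^2)
psi = 3.3491e-04 W/m^2

3.3491e-04


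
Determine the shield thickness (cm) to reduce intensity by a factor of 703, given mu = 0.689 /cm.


x = ln(factor) / mu
x = ln(703) / 0.689
x = 9.5143 cm

9.5143


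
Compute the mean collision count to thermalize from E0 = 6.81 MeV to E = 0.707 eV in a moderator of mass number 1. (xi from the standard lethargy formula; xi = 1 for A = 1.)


xi = 1 + (A-1)^2/(2A)*ln((A-1)/(A+1)) = 1 (for A = 1)
n = ln(E0/E) / xi
n = ln(6.81e6 / 0.707) / 1
n = ln(9.632249e+06) / 1 = 16.081

16.081


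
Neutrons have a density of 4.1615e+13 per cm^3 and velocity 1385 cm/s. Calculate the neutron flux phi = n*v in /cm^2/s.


phi = n * v
phi = 4.1615e+13 * 1385
phi = 5.7637e+16 /cm^2/s

5.7637e+16


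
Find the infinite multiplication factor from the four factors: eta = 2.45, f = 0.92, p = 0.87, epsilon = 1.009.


k_inf = eta * f * p * epsilon
k_inf = 2.45 * 0.92 * 0.87 * 1.009
k_inf = 1.9786

1.9786


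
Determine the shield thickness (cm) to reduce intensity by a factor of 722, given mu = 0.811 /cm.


x = ln(factor) / mu
x = ln(722) / 0.811
x = 8.1159 cm

8.1159


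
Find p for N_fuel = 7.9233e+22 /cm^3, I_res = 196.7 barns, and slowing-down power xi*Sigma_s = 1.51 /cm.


p = exp(-N * I * 1e-24 / (xi*Sigma_s))
p = exp(-7.9233e+22 * 196.7 * 1e-24 / 1.51)
p = 3.2925e-05

3.2925e-05


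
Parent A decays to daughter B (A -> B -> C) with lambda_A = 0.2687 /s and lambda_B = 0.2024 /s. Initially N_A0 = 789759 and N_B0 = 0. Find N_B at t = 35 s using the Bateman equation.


N_B(t) = lambda_A * N_A0 / (lambda_B - lambda_A) * [exp(-lambda_A*t) - exp(-lambda_B*t)]
exp(-0.2687*35) = 8.235264e-05; exp(-0.2024*35) = 8.384128e-04
N_B = 0.2687 * 789759 / (0.2024 - 0.2687) * (8.235264e-05 - 8.384128e-04)
N_B = 2419.9

2419.9


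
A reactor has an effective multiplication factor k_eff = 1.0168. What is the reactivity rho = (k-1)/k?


rho = (k_eff - 1) / k_eff
rho = (1.0168 - 1) / 1.0168
rho = 0.016522

0.016522


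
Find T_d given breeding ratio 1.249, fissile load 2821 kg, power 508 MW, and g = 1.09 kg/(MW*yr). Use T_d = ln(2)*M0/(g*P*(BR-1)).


Breeding gain G = BR - 1 = 1.249 - 1 = 0.249
Fissile production rate = g * P * G = 1.09 * 508 * 0.249 = 137.87628 kg/yr
T_d = ln(2) * M0 / (g * P * G)
T_d = ln(2) * 2821 / 137.87628 = 14.182 yr

14.182


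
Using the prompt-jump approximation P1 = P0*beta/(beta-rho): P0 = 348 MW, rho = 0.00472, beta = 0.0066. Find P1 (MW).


P1/P0 = beta / (beta - rho)
P1/P0 = 0.0066 / (0.0066 - 0.00472) = 3.510638
P1 = 348 * 3.510638 = 1221.7 MW

1221.7


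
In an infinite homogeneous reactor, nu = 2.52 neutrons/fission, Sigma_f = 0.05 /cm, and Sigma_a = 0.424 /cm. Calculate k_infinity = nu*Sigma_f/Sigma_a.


k_inf = nu * Sigma_f / Sigma_a
k_inf = 2.52 * 0.05 / 0.424
k_inf = 0.29717

0.29717


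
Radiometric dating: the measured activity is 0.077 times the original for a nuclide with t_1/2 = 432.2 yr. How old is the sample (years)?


lambda = ln(2) / t_half = ln(2) / 432.2 = 0.001603765 /yr
t = -ln(A/A0) / lambda
t = -ln(0.077) / 0.001603765
t = 1598.7 yr

1598.7


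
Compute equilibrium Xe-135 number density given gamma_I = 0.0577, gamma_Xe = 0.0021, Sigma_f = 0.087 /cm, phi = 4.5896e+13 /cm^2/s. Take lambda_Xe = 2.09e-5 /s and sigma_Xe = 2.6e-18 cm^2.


Xe_eq = (gamma_I + gamma_Xe) * Sigma_f * phi / (lambda_Xe + sigma_Xe * phi)
Numerator = (0.0577 + 0.0021) * 0.087 * 4.5896e+13 = 2.387785e+11
Denominator = 2.09e-5 + 2.6e-18 * 4.5896e+13 = 1.402296e-04
Xe_eq = 2.387785e+11 / 1.402296e-04 = 1.7028e+15 /cm^3

1.7028e+15


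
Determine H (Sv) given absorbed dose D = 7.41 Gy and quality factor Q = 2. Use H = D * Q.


H = D * Q
H = 7.41 * 2
H = 14.820 Sv

14.820


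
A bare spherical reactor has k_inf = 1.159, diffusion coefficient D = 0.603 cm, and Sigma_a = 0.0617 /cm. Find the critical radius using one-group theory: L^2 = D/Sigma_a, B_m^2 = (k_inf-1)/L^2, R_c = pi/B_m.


L^2 = D / Sigma_a = 0.603 / 0.0617 = 9.773096 cm^2
B_m^2 = (k_inf - 1) / L^2 = (1.159 - 1) / 9.773096 = 0.01626915 /cm^2
For a bare sphere: B_g = pi/R, so R_c = pi / sqrt(B_m^2)
R_c = pi / sqrt(0.01626915) = 24.630 cm

24.630


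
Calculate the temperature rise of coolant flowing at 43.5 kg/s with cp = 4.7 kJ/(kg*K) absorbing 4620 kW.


dT = Q / (m_dot * cp)
dT = 4620 / (43.5 * 4.7)
dT = 22.597 C

22.597


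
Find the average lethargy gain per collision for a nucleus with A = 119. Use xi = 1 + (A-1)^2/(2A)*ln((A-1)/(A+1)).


xi = 1 + (A-1)^2/(2A) * ln((A-1)/(A+1))
xi = 1 + (119-1)^2/(2*119) * ln((119-1)/(119 +1))
xi = 0.016713

0.016713


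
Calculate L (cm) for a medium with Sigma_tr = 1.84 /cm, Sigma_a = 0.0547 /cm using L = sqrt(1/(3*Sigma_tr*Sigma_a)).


D = 1 / (3 * Sigma_tr) = 1 / (3 * 1.84) = 0.1811594 cm
L = sqrt(D / Sigma_a)
L = sqrt(0.1811594 / 0.0547)
L = 1.8199 cm

1.8199


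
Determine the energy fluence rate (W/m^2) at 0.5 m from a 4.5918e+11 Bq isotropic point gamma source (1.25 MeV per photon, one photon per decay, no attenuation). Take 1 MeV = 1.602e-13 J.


psi = A * E * 1.602e-13 / (4*pi*r^2)
psi = 4.5918e+11 * 1.25 * 1.602e-13 / (4*pi*0.5^2)
psi = 0.029269 W/m^2

0.029269


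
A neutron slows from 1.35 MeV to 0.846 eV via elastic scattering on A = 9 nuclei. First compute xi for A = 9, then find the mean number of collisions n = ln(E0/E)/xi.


xi = 1 + (A-1)^2/(2A)*ln((A-1)/(A+1)) = 0.2066007 (for A = 9)
n = ln(E0/E) / xi
n = ln(1.35e6 / 0.846) / 0.2066007
n = ln(1.595745e+06) / 0.2066007 = 69.133

69.133


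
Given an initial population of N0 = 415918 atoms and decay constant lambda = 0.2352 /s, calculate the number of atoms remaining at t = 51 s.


N = N0 * exp(-lambda * t)
N = 415918 * exp(-0.2352 * 51)
N = 2.5678

2.5678


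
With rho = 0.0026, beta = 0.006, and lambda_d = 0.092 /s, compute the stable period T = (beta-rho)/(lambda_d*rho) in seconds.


T = (beta - rho) / (lambda_d * rho)
T = (0.006 - 0.0026) / (0.092 * 0.0026)
T = 14.214 s

14.214


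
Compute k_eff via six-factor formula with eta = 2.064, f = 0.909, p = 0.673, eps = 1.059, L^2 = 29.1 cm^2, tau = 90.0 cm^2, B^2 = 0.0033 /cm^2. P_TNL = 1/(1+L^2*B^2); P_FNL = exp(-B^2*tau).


k_inf = eta*f*p*eps = 2.064*0.909*0.673*1.059 = 1.337164
P_TNL = 1/(1 + L^2*B^2) = 1/(1 + 29.1*0.0033) = 0.9123838
P_FNL = exp(-B^2*tau) = exp(-0.0033*90.0) = 0.7430440
k_eff = k_inf * P_TNL * P_FNL = 1.337164 * 0.9123838 * 0.7430440
k_eff = 0.90652

0.90652


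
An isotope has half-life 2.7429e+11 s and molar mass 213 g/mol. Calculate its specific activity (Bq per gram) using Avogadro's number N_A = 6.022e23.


lambda = ln(2) / t_half = ln(2) / 2.7429e+11 = 2.527060e-12 /s
SA = lambda * N_A / M
SA = 2.527060e-12 * 6.022e23 / 213
SA = 7.1446e+09 Bq/g

7.1446e+09


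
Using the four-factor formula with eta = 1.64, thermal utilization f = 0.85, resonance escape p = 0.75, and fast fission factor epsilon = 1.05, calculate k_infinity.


k_inf = eta * f * p * epsilon
k_inf = 1.64 * 0.85 * 0.75 * 1.05
k_inf = 1.0978

1.0978


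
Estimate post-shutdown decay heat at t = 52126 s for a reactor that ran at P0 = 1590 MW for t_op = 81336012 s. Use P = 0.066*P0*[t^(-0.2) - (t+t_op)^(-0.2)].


P/P0 = 0.066 * [t^(-0.2) - (t + t_op)^(-0.2)]
P/P0 = 0.066 * [52126^(-0.2) - (52126 + 81336012)^(-0.2)]
P/P0 = 0.066 * [0.1139172 - 0.02617507] = 0.005790981
P = 1590 * 0.005790981 = 9.2077 MW

9.2077


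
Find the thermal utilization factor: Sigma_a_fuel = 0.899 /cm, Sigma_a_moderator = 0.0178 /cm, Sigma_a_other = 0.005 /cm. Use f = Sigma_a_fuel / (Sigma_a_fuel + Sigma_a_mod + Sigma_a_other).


f = Sigma_a_fuel / (Sigma_a_fuel + Sigma_a_mod + Sigma_a_other)
f = 0.899 / (0.899 + 0.0178 + 0.005)
f = 0.97527

0.97527


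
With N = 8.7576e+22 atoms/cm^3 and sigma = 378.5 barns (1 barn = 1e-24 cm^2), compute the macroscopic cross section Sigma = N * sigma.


Sigma = N * sigma_barns * 1e-24
Sigma = 8.7576e+22 * 378.5 * 1e-24
Sigma = 33.148 /cm

33.148


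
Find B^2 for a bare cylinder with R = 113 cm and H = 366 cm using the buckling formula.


B^2 = (2.405/R)^2 + (pi/H)^2
B^2 = (2.405/113)^2 + (pi/366)^2
B^2 = 5.2665e-04 /cm^2

5.2665e-04


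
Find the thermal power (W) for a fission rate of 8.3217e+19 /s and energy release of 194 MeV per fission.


P = fission_rate * E_MeV * 1.602e-13
P = 8.3217e+19 * 194 * 1.602e-13
P = 2.5863e+09 W

2.5863e+09


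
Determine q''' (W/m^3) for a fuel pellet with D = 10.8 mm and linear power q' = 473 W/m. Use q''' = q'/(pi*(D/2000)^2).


r = D / 2 / 1000 = 10.8 / 2 / 1000 = 0.0054 m
q''' = q' / (pi * r^2)
q''' = 473 / (pi * 0.0054^2)
q''' = 5.1633e+06 W/m^3

5.1633e+06


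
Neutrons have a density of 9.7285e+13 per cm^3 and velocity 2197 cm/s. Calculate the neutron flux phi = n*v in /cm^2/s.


phi = n * v
phi = 9.7285e+13 * 2197
phi = 2.1374e+17 /cm^2/s

2.1374e+17


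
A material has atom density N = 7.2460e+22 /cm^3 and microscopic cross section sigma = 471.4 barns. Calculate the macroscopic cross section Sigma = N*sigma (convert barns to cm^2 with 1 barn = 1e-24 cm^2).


Sigma = N * sigma_barns * 1e-24
Sigma = 7.2460e+22 * 471.4 * 1e-24
Sigma = 34.158 /cm

34.158


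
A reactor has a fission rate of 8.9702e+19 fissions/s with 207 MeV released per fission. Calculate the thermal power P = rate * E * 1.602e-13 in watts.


P = fission_rate * E_MeV * 1.602e-13
P = 8.9702e+19 * 207 * 1.602e-13
P = 2.9746e+09 W

2.9746e+09


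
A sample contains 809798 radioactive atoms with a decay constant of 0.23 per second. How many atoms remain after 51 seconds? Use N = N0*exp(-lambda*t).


N = N0 * exp(-lambda * t)
N = 809798 * exp(-0.23 * 51)
N = 6.5178

6.5178


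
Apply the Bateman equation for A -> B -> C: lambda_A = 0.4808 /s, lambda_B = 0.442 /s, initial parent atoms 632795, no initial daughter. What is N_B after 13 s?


N_B(t) = lambda_A * N_A0 / (lambda_B - lambda_A) * [exp(-lambda_A*t) - exp(-lambda_B*t)]
exp(-0.4808*13) = 0.001929682; exp(-0.442*13) = 0.003195537
N_B = 0.4808 * 632795 / (0.442 - 0.4808) * (0.001929682 - 0.003195537)
N_B = 9926.1

9926.1


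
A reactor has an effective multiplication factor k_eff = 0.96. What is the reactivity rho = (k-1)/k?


rho = (k_eff - 1) / k_eff
rho = (0.96 - 1) / 0.96
rho = -0.041667

-0.041667


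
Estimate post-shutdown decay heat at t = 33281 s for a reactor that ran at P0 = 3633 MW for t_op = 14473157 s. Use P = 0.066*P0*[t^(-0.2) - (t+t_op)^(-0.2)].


P/P0 = 0.066 * [t^(-0.2) - (t + t_op)^(-0.2)]
P/P0 = 0.066 * [33281^(-0.2) - (33281 + 14473157)^(-0.2)]
P/P0 = 0.066 * [0.1246122 - 0.03695625] = 0.005785293
P = 3633 * 0.005785293 = 21.018 MW

21.018


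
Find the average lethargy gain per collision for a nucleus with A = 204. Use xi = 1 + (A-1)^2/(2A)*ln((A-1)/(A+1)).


xi = 1 + (A-1)^2/(2A) * ln((A-1)/(A+1))
xi = 1 + (204-1)^2/(2*204) * ln((204-1)/(204 +1))
xi = 0.0097720

0.0097720


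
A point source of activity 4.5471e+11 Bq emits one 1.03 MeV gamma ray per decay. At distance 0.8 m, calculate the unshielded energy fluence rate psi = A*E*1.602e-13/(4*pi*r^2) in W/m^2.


psi = A * E * 1.602e-13 / (4*pi*r^2)
psi = 4.5471e+11 * 1.03 * 1.602e-13 / (4*pi*0.8^2)
psi = 0.0093292 W/m^2

0.0093292


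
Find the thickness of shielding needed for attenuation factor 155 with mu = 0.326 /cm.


x = ln(factor) / mu
x = ln(155) / 0.326
x = 15.471 cm

15.471


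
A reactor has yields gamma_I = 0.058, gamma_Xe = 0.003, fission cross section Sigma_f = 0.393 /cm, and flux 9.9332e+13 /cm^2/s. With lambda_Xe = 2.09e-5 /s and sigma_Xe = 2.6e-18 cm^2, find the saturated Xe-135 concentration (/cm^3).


Xe_eq = (gamma_I + gamma_Xe) * Sigma_f * phi / (lambda_Xe + sigma_Xe * phi)
Numerator = (0.058 + 0.003) * 0.393 * 9.9332e+13 = 2.381286e+12
Denominator = 2.09e-5 + 2.6e-18 * 9.9332e+13 = 2.791632e-04
Xe_eq = 2.381286e+12 / 2.791632e-04 = 8.5301e+15 /cm^3

8.5301e+15


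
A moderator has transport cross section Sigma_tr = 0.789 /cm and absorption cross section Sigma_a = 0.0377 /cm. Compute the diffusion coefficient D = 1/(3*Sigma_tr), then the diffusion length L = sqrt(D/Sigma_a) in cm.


D = 1 / (3 * Sigma_tr) = 1 / (3 * 0.789) = 0.4224757 cm
L = sqrt(D / Sigma_a)
L = sqrt(0.4224757 / 0.0377)
L = 3.3476 cm

3.3476


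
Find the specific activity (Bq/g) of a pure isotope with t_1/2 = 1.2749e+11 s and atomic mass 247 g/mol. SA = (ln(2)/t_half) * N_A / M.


lambda = ln(2) / t_half = ln(2) / 1.2749e+11 = 5.436875e-12 /s
SA = lambda * N_A / M
SA = 5.436875e-12 * 6.022e23 / 247
SA = 1.3255e+10 Bq/g

1.3255e+10


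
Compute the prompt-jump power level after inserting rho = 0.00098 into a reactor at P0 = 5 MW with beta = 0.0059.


P1/P0 = beta / (beta - rho)
P1/P0 = 0.0059 / (0.0059 - 0.00098) = 1.199187
P1 = 5 * 1.199187 = 5.9959 MW

5.9959


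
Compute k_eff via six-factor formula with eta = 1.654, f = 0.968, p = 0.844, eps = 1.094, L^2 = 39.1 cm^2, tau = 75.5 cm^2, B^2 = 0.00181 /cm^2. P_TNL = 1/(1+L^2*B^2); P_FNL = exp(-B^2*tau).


k_inf = eta*f*p*eps = 1.654*0.968*0.844*1.094 = 1.478327
P_TNL = 1/(1 + L^2*B^2) = 1/(1 + 39.1*0.00181) = 0.9339065
P_FNL = exp(-B^2*tau) = exp(-0.00181*75.5) = 0.8722711
k_eff = k_inf * P_TNL * P_FNL = 1.478327 * 0.9339065 * 0.8722711
k_eff = 1.2043

1.2043


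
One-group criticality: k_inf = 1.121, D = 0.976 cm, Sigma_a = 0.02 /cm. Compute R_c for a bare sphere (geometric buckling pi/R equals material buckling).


L^2 = D / Sigma_a = 0.976 / 0.02 = 48.80000 cm^2
B_m^2 = (k_inf - 1) / L^2 = (1.121 - 1) / 48.80000 = 0.002479508 /cm^2
For a bare sphere: B_g = pi/R, so R_c = pi / sqrt(B_m^2)
R_c = pi / sqrt(0.002479508) = 63.091 cm

63.091


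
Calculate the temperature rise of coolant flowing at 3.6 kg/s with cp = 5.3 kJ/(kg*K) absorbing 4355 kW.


dT = Q / (m_dot * cp)
dT = 4355 / (3.6 * 5.3)
dT = 228.25 C

228.25


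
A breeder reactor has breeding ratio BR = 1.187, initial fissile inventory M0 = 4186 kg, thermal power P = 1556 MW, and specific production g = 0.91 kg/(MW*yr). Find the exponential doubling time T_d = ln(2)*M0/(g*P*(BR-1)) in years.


Breeding gain G = BR - 1 = 1.187 - 1 = 0.187
Fissile production rate = g * P * G = 0.91 * 1556 * 0.187 = 264.78452 kg/yr
T_d = ln(2) * M0 / (g * P * G)
T_d = ln(2) * 4186 / 264.78452 = 10.958 yr

10.958


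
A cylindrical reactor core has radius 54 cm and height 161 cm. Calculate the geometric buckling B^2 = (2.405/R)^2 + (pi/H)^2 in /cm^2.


B^2 = (2.405/R)^2 + (pi/H)^2
B^2 = (2.405/54)^2 + (pi/161)^2
B^2 = 0.0023643 /cm^2

0.0023643


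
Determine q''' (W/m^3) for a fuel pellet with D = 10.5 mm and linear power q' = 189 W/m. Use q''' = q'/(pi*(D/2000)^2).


r = D / 2 / 1000 = 10.5 / 2 / 1000 = 0.00525 m
q''' = q' / (pi * r^2)
q''' = 189 / (pi * 0.00525^2)
q''' = 2.1827e+06 W/m^3

2.1827e+06


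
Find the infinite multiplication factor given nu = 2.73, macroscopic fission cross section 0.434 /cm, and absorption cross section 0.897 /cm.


k_inf = nu * Sigma_f / Sigma_a
k_inf = 2.73 * 0.434 / 0.897
k_inf = 1.3209

1.3209


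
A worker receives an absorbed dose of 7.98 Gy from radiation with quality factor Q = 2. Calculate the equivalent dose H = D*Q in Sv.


H = D * Q
H = 7.98 * 2
H = 15.960 Sv

15.960


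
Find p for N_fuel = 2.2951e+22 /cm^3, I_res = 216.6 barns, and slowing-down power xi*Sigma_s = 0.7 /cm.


p = exp(-N * I * 1e-24 / (xi*Sigma_s))
p = exp(-2.2951e+22 * 216.6 * 1e-24 / 0.7)
p = 8.2371e-04

8.2371e-04


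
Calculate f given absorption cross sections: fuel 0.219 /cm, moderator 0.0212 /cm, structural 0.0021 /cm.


f = Sigma_a_fuel / (Sigma_a_fuel + Sigma_a_mod + Sigma_a_other)
f = 0.219 / (0.219 + 0.0212 + 0.0021)
f = 0.90384

0.90384


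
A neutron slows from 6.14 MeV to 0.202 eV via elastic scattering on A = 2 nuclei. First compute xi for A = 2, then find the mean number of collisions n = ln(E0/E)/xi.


xi = 1 + (A-1)^2/(2A)*ln((A-1)/(A+1)) = 0.7253469 (for A = 2)
n = ln(E0/E) / xi
n = ln(6.14e6 / 0.202) / 0.7253469
n = ln(3.039604e+07) / 0.7253469 = 23.754

23.754


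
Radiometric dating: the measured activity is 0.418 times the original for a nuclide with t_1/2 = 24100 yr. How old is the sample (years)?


lambda = ln(2) / t_half = ln(2) / 24100 = 2.876129e-05 /yr
t = -ln(A/A0) / lambda
t = -ln(0.418) / 2.876129e-05
t = 30328 yr

30328


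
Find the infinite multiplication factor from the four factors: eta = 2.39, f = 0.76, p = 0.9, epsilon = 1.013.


k_inf = eta * f * p * epsilon
k_inf = 2.39 * 0.76 * 0.9 * 1.013
k_inf = 1.6560

1.6560


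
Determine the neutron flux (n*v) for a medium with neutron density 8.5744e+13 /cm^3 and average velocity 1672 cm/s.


phi = n * v
phi = 8.5744e+13 * 1672
phi = 1.4336e+17 /cm^2/s

1.4336e+17


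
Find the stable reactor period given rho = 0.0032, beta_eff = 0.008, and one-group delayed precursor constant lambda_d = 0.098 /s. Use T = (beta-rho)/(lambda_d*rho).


T = (beta - rho) / (lambda_d * rho)
T = (0.008 - 0.0032) / (0.098 * 0.0032)
T = 15.306 s

15.306
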